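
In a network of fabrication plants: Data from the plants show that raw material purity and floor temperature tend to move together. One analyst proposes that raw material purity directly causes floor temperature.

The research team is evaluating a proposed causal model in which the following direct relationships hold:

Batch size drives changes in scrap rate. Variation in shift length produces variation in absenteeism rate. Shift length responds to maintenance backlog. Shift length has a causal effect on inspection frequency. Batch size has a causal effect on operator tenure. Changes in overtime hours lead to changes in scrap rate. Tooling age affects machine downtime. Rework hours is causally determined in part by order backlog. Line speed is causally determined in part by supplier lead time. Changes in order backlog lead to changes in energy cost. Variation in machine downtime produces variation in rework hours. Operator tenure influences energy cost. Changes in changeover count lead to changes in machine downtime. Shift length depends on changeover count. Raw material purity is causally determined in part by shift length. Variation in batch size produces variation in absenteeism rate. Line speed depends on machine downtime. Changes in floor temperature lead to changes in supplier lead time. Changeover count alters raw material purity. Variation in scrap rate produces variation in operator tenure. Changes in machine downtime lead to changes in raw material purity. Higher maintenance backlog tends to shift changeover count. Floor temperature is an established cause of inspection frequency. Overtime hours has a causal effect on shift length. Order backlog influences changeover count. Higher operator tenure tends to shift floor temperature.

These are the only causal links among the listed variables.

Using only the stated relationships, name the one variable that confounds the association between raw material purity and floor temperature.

overtime hours

Overtime hours has a causal path to raw material purity (overtime hours → shift length → raw material purity) and a separate causal path to floor temperature (overtime hours → scrap rate → operator tenure → floor temperature), so it is a common cause of both.
No stated relationship gives raw material purity a causal route to floor temperature, so the correlation is explained by the shared upstream cause rather than a direct effect.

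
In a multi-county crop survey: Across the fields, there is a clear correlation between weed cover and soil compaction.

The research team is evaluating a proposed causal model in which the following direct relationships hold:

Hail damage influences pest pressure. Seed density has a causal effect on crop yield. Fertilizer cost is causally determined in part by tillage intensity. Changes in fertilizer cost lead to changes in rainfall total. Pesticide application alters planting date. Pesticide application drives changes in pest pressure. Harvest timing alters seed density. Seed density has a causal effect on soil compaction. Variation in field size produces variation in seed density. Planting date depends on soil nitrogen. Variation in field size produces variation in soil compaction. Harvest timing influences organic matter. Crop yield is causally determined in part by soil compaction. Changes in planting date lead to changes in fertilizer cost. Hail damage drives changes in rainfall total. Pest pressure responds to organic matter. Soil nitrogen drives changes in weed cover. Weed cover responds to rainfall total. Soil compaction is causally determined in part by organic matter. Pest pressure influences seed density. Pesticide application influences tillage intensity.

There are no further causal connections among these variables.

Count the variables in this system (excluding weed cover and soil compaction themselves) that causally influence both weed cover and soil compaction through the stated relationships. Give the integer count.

2

The common causes are: hail damage (to weed cover via hail damage → rainfall total → weed cover; to soil compaction via hail damage → pest pressure → seed density → soil compaction); pesticide application (to weed cover via pesticide application → tillage intensity → fertilizer cost → rainfall total → weed cover; to soil compaction via pesticide application → pest pressure → seed density → soil compaction).
Every other variable lacks a causal path to at least one of weed cover and soil compaction.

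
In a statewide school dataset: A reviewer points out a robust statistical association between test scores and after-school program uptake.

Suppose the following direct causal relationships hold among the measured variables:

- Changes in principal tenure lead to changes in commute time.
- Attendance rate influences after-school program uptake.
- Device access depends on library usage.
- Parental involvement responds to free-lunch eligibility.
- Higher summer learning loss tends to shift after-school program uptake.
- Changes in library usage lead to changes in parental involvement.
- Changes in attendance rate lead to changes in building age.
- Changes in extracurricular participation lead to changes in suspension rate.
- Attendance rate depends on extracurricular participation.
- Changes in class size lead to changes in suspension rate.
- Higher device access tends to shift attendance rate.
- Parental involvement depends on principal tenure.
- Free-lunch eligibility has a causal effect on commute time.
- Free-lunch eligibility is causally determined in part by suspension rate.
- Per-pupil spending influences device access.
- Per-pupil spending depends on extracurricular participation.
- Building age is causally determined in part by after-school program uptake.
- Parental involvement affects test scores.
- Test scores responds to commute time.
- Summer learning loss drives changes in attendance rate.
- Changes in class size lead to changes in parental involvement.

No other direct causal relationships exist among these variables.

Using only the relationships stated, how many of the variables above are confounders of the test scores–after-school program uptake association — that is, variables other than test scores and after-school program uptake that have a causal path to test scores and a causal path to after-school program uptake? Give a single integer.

The common causes are: extracurricular participation (to test scores via extracurricular participation → suspension rate → free-lunch eligibility → parental involvement → test scores; to after-school program uptake via extracurricular participation → attendance rate → after-school program uptake); library usage (to test scores via library usage → parental involvement → test scores; to after-school program uptake via library usage → device access → attendance rate → after-school program uptake).
Every other variable lacks a causal path to at least one of test scores and after-school program uptake.

2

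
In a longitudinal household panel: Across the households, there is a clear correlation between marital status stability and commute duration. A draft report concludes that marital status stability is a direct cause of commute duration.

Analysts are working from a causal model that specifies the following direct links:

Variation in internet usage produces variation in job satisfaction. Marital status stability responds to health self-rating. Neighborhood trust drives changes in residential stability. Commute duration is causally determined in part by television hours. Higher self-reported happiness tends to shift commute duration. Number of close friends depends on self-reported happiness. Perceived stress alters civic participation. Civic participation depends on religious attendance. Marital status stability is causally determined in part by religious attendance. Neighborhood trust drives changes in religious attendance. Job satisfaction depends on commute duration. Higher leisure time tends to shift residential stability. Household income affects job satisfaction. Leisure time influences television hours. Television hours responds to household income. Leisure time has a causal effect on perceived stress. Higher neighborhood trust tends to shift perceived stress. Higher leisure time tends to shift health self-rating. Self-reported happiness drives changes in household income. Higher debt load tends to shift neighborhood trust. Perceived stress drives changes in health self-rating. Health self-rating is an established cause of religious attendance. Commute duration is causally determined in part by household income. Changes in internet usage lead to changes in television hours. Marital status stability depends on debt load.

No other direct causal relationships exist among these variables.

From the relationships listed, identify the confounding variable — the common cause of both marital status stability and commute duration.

Leisure time has a causal path to marital status stability (leisure time → health self-rating → marital status stability) and a separate causal path to commute duration (leisure time → television hours → commute duration), so it is a common cause of both.
No stated relationship gives marital status stability a causal route to commute duration, so the correlation is explained by the shared upstream cause rather than a direct effect.

leisure time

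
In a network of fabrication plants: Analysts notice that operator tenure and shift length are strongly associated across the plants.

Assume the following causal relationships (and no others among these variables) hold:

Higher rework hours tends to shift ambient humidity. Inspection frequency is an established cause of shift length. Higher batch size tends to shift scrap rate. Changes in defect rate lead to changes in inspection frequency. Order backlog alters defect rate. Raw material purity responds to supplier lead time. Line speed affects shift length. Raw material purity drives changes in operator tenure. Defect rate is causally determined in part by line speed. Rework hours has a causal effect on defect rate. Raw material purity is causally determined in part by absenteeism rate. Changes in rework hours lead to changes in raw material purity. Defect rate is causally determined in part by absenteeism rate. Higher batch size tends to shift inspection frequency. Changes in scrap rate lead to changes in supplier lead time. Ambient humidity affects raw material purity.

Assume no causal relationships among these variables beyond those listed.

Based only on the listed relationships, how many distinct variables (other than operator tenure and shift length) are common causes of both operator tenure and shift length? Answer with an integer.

The common causes are: absenteeism rate (to operator tenure via absenteeism rate → raw material purity → operator tenure; to shift length via absenteeism rate → defect rate → inspection frequency → shift length); batch size (to operator tenure via batch size → scrap rate → supplier lead time → raw material purity → operator tenure; to shift length via batch size → inspection frequency → shift length); rework hours (to operator tenure via rework hours → raw material purity → operator tenure; to shift length via rework hours → defect rate → inspection frequency → shift length).
Every other variable lacks a causal path to at least one of operator tenure and shift length.

3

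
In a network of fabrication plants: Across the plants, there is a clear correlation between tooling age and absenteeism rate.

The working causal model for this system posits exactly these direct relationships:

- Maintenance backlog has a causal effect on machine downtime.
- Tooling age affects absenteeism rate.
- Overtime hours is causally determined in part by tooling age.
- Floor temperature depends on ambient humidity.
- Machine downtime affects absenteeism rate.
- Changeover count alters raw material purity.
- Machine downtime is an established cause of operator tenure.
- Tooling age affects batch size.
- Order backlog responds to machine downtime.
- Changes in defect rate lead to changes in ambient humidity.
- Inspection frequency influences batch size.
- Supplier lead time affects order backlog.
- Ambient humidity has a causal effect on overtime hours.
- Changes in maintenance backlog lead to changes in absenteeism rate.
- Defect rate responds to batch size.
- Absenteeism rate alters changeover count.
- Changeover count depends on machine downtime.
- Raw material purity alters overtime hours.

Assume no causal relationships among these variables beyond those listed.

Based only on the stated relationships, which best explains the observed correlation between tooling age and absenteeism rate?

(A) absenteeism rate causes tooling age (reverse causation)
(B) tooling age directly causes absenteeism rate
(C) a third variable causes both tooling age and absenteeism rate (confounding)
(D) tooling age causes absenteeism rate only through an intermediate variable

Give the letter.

B

There is a stated direct causal link tooling age → absenteeism rate, and no variable causes both tooling age and absenteeism rate, so the correlation reflects direct causation.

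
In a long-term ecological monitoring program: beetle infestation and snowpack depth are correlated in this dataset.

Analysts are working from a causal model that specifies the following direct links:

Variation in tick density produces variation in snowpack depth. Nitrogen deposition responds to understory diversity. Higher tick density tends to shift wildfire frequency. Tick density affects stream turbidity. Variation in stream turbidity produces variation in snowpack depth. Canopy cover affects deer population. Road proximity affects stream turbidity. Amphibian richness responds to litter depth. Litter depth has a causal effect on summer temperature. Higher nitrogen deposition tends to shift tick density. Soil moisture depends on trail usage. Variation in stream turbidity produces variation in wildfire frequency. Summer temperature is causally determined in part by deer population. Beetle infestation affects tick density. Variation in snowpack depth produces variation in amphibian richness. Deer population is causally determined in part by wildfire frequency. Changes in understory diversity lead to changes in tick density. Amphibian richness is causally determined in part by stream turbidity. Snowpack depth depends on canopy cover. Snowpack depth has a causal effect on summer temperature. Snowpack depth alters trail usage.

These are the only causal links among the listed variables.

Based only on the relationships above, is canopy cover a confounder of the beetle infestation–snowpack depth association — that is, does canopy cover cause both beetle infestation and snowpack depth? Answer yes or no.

no

Canopy cover has no stated causal path to beetle infestation. A confounder must cause both variables, so canopy cover does not qualify.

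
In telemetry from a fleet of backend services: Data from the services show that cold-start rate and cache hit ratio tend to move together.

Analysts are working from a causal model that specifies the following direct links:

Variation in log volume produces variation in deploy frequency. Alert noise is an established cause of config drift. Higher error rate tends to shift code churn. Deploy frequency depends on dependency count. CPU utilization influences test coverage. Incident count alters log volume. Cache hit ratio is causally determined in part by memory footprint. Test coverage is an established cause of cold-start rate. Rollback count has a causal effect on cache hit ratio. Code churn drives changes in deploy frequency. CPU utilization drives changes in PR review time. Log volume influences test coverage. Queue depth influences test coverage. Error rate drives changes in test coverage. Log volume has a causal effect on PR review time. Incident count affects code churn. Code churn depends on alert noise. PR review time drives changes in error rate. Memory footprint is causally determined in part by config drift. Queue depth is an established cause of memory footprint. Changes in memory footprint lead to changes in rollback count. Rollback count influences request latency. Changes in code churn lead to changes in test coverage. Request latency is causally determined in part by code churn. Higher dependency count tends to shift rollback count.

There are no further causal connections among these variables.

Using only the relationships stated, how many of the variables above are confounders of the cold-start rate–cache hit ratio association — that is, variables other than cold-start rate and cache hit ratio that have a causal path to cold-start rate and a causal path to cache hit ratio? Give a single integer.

2

The common causes are: alert noise (to cold-start rate via alert noise → code churn → test coverage → cold-start rate; to cache hit ratio via alert noise → config drift → memory footprint → cache hit ratio); queue depth (to cold-start rate via queue depth → test coverage → cold-start rate; to cache hit ratio via queue depth → memory footprint → cache hit ratio).
Every other variable lacks a causal path to at least one of cold-start rate and cache hit ratio.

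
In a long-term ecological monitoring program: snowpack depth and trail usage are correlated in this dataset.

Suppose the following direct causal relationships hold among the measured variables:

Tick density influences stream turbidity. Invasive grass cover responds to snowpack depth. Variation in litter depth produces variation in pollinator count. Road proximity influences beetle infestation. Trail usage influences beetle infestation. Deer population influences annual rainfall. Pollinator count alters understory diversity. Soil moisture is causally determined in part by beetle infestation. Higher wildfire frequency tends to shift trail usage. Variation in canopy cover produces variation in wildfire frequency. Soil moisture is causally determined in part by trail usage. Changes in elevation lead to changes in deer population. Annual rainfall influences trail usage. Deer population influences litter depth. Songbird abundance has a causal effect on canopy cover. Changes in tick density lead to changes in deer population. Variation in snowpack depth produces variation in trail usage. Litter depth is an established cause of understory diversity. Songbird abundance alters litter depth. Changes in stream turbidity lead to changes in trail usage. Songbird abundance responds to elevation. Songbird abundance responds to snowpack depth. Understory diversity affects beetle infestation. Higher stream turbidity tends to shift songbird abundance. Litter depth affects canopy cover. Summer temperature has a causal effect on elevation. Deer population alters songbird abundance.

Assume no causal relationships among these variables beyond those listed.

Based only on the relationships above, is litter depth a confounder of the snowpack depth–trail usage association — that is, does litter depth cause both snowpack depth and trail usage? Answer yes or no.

Litter depth has no stated causal path to snowpack depth. A confounder must cause both variables, so litter depth does not qualify.

no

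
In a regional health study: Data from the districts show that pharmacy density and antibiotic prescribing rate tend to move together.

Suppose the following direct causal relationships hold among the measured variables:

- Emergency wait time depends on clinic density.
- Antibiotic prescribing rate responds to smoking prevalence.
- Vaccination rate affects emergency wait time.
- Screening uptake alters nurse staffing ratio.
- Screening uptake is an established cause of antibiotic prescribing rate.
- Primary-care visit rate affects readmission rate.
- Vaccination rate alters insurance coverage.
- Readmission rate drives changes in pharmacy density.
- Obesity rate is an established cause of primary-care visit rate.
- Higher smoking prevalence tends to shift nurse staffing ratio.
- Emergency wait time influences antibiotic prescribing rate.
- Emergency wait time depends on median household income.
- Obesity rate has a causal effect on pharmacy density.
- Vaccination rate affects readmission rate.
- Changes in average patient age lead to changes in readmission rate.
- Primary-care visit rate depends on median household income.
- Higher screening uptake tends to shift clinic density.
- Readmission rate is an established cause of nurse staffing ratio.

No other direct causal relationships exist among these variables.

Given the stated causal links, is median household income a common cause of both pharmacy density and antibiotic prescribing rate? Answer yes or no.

yes

Median household income has a causal path to pharmacy density (median household income → primary-care visit rate → readmission rate → pharmacy density) and to antibiotic prescribing rate (median household income → emergency wait time → antibiotic prescribing rate), so it is a common cause of both — a confounder.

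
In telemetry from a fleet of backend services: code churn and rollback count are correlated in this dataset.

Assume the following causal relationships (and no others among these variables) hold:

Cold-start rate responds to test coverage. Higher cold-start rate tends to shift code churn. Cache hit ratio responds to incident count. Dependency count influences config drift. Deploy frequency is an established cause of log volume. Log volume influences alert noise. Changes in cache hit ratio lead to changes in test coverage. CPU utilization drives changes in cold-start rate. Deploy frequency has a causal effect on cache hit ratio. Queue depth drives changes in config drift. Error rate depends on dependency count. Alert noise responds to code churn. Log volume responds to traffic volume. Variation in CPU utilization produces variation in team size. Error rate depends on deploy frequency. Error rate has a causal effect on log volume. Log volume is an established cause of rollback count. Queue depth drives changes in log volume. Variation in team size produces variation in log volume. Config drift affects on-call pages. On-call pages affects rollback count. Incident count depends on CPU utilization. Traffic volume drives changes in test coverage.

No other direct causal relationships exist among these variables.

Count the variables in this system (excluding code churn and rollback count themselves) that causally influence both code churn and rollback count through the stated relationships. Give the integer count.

3

The common causes are: CPU utilization (to code churn via CPU utilization → cold-start rate → code churn; to rollback count via CPU utilization → team size → log volume → rollback count); deploy frequency (to code churn via deploy frequency → cache hit ratio → test coverage → cold-start rate → code churn; to rollback count via deploy frequency → log volume → rollback count); traffic volume (to code churn via traffic volume → test coverage → cold-start rate → code churn; to rollback count via traffic volume → log volume → rollback count).
Every other variable lacks a causal path to at least one of code churn and rollback count.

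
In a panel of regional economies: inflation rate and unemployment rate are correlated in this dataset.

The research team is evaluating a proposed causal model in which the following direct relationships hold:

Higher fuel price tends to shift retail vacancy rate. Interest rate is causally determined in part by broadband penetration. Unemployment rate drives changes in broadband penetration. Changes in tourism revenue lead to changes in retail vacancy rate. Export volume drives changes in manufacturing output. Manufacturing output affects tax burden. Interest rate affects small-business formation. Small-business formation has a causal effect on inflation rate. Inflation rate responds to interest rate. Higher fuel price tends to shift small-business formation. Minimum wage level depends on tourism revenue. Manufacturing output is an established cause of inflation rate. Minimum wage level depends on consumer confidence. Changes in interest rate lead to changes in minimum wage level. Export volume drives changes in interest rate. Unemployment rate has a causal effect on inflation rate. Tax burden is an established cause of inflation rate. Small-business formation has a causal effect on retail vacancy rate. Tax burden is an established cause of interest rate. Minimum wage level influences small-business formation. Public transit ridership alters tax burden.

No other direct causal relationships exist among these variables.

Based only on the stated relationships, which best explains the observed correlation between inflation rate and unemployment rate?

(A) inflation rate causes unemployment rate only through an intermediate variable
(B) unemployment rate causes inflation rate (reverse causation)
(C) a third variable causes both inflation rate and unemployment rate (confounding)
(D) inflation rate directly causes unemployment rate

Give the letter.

The stated link runs unemployment rate → inflation rate; inflation rate has no causal path to unemployment rate. No variable causes both, so confounding is ruled out. The correlation reflects reverse causation.

B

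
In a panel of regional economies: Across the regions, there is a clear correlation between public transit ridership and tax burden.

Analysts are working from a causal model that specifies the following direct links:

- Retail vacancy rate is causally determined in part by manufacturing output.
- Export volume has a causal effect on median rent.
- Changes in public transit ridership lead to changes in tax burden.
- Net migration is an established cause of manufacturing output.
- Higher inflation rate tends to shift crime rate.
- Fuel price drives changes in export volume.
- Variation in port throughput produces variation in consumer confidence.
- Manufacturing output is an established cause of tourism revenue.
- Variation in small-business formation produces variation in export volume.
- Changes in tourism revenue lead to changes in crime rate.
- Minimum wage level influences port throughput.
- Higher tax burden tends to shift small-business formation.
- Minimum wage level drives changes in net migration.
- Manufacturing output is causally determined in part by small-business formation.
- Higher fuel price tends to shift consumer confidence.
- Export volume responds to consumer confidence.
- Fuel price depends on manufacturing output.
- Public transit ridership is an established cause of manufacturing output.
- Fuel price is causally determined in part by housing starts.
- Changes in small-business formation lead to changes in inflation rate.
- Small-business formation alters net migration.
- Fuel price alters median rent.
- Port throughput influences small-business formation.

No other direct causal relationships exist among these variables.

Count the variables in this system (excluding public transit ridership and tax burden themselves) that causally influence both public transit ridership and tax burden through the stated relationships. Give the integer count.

0

No listed variable has a causal path to both public transit ridership and tax burden, so there are no common causes.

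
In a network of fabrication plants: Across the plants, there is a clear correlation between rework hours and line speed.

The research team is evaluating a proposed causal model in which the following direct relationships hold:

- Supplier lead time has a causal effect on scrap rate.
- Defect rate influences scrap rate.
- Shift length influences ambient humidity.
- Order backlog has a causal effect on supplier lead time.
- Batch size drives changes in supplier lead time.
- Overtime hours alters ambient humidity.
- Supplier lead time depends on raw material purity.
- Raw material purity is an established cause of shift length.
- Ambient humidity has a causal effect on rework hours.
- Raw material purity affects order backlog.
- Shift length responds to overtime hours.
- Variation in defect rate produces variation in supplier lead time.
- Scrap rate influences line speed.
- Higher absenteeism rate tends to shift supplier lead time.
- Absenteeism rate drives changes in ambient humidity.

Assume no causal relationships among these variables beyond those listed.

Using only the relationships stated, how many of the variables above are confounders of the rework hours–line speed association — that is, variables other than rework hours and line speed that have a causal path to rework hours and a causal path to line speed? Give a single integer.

The common causes are: absenteeism rate (to rework hours via absenteeism rate → ambient humidity → rework hours; to line speed via absenteeism rate → supplier lead time → scrap rate → line speed); raw material purity (to rework hours via raw material purity → shift length → ambient humidity → rework hours; to line speed via raw material purity → supplier lead time → scrap rate → line speed).
Every other variable lacks a causal path to at least one of rework hours and line speed.

2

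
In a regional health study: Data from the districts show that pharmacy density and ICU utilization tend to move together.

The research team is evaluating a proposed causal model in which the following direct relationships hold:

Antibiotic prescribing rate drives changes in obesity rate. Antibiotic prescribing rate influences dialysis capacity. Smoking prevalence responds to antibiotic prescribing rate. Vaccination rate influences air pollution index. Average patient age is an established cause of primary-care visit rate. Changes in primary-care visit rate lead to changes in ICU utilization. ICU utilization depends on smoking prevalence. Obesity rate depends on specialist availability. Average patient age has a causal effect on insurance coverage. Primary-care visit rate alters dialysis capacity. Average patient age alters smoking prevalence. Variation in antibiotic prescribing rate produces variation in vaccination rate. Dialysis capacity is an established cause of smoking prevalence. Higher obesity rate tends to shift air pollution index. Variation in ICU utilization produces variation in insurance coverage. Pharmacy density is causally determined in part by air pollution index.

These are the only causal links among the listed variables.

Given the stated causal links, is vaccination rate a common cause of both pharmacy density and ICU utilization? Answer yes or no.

no

Vaccination rate has no stated causal path to ICU utilization. A confounder must cause both variables, so vaccination rate does not qualify.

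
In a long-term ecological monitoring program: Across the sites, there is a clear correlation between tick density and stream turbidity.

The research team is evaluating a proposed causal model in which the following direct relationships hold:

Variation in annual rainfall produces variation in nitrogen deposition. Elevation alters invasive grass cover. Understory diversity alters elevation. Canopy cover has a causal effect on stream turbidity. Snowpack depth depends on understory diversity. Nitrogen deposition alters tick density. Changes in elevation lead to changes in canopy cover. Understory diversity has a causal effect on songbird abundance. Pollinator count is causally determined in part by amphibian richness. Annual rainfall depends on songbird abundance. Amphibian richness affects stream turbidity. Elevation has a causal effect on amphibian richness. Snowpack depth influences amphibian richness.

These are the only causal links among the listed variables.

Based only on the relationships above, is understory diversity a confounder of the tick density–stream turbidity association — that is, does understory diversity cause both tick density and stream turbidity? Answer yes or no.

yes

Understory diversity has a causal path to tick density (understory diversity → songbird abundance → annual rainfall → nitrogen deposition → tick density) and to stream turbidity (understory diversity → snowpack depth → amphibian richness → stream turbidity), so it is a common cause of both — a confounder.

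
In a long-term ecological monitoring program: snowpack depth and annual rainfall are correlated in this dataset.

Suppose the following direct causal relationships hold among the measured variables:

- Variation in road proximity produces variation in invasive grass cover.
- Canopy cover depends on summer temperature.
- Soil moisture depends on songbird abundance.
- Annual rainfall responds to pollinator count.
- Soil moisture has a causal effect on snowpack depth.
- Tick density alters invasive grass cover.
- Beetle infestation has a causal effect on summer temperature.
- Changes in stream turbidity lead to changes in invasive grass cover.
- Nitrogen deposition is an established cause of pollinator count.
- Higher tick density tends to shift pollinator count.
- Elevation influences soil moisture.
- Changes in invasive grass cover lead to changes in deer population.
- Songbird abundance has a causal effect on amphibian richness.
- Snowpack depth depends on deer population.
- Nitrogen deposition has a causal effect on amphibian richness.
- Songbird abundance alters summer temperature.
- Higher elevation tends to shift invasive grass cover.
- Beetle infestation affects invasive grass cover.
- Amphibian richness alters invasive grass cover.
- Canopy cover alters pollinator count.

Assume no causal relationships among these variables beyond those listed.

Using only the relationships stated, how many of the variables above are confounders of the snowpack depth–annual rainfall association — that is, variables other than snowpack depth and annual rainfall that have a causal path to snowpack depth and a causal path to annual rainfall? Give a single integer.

The common causes are: beetle infestation (to snowpack depth via beetle infestation → invasive grass cover → deer population → snowpack depth; to annual rainfall via beetle infestation → summer temperature → canopy cover → pollinator count → annual rainfall); nitrogen deposition (to snowpack depth via nitrogen deposition → amphibian richness → invasive grass cover → deer population → snowpack depth; to annual rainfall via nitrogen deposition → pollinator count → annual rainfall); songbird abundance (to snowpack depth via songbird abundance → soil moisture → snowpack depth; to annual rainfall via songbird abundance → summer temperature → canopy cover → pollinator count → annual rainfall); tick density (to snowpack depth via tick density → invasive grass cover → deer population → snowpack depth; to annual rainfall via tick density → pollinator count → annual rainfall).
Every other variable lacks a causal path to at least one of snowpack depth and annual rainfall.

4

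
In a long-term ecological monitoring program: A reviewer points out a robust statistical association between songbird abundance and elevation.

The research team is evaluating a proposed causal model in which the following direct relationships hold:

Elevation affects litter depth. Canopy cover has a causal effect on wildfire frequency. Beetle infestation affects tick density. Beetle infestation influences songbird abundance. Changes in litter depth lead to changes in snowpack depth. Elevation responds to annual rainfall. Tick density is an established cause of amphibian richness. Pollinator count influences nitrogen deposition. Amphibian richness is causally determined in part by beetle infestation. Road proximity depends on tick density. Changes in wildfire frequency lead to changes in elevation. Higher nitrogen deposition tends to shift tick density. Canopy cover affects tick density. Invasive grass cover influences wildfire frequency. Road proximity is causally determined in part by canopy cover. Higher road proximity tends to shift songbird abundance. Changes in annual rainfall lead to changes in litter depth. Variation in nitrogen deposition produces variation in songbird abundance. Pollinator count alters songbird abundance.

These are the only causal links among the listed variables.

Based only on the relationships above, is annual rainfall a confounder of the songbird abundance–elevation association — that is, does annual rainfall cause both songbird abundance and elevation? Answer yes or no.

no

Annual rainfall has no stated causal path to songbird abundance. A confounder must cause both variables, so annual rainfall does not qualify.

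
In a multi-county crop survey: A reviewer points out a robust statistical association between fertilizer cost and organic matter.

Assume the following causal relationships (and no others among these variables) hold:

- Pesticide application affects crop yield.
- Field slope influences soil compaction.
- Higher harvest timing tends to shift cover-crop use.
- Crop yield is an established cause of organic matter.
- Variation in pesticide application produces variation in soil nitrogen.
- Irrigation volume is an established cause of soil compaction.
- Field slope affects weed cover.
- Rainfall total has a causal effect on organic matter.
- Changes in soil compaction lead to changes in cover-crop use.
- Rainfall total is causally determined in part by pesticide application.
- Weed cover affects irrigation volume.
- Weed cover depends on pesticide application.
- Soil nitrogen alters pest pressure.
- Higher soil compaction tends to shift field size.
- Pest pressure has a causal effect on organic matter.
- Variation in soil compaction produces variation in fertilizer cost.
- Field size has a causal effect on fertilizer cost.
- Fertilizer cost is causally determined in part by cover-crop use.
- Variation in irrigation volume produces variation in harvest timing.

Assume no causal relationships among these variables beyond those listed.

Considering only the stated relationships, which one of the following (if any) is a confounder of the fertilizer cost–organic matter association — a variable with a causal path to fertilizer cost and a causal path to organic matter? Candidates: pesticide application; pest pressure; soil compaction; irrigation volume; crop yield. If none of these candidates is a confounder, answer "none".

pesticide application

Pesticide application causes fertilizer cost (pesticide application → weed cover → irrigation volume → soil compaction → fertilizer cost) and also causes organic matter (pesticide application → rainfall total → organic matter); it is a common cause of both.
Each of the other candidates lacks a causal path to at least one of fertilizer cost and organic matter, so they do not confound the relationship.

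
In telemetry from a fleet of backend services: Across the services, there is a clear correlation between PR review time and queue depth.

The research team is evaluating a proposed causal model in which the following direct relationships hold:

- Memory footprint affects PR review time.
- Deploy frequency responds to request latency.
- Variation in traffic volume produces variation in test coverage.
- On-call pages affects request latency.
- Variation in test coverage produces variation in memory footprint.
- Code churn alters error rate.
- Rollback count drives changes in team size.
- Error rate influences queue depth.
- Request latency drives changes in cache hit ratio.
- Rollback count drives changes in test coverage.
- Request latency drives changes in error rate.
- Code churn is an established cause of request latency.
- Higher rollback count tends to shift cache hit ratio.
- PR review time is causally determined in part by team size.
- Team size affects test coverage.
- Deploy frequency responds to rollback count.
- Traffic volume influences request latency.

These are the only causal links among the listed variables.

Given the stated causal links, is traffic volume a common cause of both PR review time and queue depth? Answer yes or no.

Traffic volume has a causal path to PR review time (traffic volume → test coverage → memory footprint → PR review time) and to queue depth (traffic volume → request latency → error rate → queue depth), so it is a common cause of both — a confounder.

yes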